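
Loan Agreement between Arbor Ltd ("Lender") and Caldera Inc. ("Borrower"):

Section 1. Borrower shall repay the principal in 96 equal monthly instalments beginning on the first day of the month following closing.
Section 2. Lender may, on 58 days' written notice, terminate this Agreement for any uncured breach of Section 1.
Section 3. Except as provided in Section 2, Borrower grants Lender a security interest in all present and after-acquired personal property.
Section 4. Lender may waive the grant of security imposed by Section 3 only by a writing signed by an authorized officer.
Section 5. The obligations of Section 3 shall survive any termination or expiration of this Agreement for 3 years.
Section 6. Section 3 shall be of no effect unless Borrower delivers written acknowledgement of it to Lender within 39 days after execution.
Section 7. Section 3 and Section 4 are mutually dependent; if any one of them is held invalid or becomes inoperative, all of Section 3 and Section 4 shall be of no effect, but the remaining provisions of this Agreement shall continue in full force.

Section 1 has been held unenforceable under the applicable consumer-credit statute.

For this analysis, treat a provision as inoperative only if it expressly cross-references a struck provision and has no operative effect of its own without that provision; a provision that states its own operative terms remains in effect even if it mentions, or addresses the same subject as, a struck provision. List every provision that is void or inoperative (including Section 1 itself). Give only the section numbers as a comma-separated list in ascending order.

Section 1 is struck. Section 2 has no operative effect of its own apart from Section 1 and is therefore inoperative. Section 3 mentions Section 2 but its own obligation stands independently of Section 2, so Section 3 is not affected. Section 7 ties Section 3 and Section 4 together, but none of those is affected here; the remaining provisions continue in force under Section 7. That leaves Section 3, Section 4, Section 5, Section 6, and Section 7 in effect.

1, 2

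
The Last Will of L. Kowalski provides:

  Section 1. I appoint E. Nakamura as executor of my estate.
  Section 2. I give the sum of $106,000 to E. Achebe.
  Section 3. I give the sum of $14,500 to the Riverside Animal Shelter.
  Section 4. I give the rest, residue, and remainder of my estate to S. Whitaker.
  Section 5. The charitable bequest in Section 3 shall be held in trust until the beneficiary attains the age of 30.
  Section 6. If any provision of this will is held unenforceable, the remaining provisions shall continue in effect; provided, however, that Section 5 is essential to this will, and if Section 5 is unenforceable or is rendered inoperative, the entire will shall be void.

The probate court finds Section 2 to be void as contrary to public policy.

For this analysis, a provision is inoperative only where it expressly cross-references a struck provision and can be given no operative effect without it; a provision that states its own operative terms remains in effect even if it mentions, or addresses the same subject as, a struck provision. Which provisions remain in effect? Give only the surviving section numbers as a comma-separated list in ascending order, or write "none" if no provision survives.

1, 3, 4, 5, 6

Section 2 is struck. Nothing else in the will is defined by reference to Section 2. Section 6 makes Section 5 an essential term, but Section 5 is unaffected, so the severability proviso in Section 6 preserves the remaining provisions. Section 1, Section 3, Section 4, Section 5, and Section 6 remain in effect.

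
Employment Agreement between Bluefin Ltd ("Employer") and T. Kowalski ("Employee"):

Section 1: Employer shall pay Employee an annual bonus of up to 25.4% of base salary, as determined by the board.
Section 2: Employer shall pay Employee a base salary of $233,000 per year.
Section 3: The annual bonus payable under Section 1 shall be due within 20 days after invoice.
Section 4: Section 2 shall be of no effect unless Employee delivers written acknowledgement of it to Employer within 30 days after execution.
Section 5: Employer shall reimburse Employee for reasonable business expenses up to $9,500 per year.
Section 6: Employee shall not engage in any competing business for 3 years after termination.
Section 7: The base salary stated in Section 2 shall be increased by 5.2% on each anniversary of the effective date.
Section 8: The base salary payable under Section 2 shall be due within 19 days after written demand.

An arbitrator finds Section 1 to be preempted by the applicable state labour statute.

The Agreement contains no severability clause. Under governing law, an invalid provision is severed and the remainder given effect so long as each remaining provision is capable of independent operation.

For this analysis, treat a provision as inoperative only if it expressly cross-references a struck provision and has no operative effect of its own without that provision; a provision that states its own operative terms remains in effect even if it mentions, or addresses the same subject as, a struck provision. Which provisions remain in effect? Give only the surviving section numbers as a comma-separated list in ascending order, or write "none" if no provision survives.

Section 1 is struck. Section 3 has no operative effect of its own apart from Section 1 and is therefore inoperative. With no severability clause, the stated default rule severs what cannot stand and enforces each remaining provision that can operate on its own. The provisions still in force are Section 2, Section 4, Section 5, Section 6, Section 7, and Section 8.

2, 4, 5, 6, 7, 8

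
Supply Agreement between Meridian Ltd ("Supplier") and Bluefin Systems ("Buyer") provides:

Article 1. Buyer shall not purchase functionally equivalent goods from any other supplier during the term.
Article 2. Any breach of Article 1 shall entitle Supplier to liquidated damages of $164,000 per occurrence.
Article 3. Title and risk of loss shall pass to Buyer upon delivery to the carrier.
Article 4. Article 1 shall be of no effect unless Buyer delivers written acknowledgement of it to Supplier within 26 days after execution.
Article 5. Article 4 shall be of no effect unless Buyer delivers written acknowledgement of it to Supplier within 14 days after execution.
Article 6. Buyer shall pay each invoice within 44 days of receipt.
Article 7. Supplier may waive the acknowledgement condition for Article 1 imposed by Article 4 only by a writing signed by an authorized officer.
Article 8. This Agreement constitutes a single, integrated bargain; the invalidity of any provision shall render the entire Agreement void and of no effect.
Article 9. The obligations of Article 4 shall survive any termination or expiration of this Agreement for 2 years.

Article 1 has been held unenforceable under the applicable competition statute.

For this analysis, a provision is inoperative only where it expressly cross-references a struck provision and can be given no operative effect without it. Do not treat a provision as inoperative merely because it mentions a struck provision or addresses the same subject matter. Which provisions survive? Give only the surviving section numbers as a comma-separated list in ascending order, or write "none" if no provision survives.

none

Article 1 is struck. Article 2 does nothing except set the liquidated-damages amount by reference to Article 1; with Article 1 gone it has no independent effect and is inoperative. Article 4 merely fixes the acknowledgement condition for Article 1; with Article 1 gone it has nothing to operate on and falls away. Article 5 merely fixes the acknowledgement condition for Article 4; with Article 4 gone it has nothing to operate on and falls away. Article 7 has no operative effect of its own apart from Article 4 and is therefore inoperative. The only function of Article 9 is the survival period for Article 4, so it cannot stand once Article 4 is removed. Article 8 provides that the Agreement is not severable, so the invalidity of any one provision voids the entire Agreement. No provision of the Agreement survives.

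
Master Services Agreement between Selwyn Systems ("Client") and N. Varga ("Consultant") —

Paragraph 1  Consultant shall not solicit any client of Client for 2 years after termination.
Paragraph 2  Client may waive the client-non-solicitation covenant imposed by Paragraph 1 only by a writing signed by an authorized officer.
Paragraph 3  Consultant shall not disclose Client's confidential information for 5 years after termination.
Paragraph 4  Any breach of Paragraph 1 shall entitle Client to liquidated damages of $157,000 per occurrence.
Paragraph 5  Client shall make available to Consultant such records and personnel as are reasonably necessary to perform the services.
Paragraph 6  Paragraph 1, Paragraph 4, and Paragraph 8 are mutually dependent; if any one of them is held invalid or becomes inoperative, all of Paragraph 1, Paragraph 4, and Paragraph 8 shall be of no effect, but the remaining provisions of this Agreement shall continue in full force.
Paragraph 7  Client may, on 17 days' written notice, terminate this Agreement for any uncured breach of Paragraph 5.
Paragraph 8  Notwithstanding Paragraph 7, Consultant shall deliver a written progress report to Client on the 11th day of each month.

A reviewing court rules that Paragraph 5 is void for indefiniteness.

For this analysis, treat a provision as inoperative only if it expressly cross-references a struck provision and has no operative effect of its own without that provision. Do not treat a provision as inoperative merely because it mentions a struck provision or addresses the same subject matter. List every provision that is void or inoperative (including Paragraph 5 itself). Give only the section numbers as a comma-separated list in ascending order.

5, 7

Paragraph 5 is struck. Paragraph 7 has no operative effect of its own apart from Paragraph 5 and is therefore inoperative. Although Paragraph 8 refers to Paragraph 7, its operative terms do not depend on Paragraph 7, so it remains in effect. Paragraph 6 ties Paragraph 1, Paragraph 4, and Paragraph 8 together, but none of those is affected here; the remaining provisions continue in force under Paragraph 6. Paragraph 1, Paragraph 2, Paragraph 3, Paragraph 4, Paragraph 6, and Paragraph 8 remain in effect.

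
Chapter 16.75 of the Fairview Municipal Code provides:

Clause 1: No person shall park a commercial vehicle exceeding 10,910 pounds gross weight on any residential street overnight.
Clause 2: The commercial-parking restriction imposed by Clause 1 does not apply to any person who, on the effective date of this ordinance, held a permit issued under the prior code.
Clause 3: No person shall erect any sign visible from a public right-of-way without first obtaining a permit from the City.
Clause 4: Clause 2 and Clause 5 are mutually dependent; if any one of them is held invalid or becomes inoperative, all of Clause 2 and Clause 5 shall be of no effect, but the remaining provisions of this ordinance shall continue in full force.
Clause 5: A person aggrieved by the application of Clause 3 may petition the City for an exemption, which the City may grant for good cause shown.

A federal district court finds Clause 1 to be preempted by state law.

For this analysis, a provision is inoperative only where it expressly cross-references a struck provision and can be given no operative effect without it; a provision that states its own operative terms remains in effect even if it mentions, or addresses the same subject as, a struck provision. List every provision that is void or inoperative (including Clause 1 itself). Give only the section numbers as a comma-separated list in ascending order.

1, 2, 5

Clause 1 is struck. Clause 2 operates only by reference to Clause 1, so it falls with Clause 1. Clause 4 declares Clause 2 and Clause 5 mutually dependent; since one of them has fallen, all of them are of no effect. That brings down Clause 5 as well. The remainder continues in force under Clause 4. Clause 3 and Clause 4 remain in effect.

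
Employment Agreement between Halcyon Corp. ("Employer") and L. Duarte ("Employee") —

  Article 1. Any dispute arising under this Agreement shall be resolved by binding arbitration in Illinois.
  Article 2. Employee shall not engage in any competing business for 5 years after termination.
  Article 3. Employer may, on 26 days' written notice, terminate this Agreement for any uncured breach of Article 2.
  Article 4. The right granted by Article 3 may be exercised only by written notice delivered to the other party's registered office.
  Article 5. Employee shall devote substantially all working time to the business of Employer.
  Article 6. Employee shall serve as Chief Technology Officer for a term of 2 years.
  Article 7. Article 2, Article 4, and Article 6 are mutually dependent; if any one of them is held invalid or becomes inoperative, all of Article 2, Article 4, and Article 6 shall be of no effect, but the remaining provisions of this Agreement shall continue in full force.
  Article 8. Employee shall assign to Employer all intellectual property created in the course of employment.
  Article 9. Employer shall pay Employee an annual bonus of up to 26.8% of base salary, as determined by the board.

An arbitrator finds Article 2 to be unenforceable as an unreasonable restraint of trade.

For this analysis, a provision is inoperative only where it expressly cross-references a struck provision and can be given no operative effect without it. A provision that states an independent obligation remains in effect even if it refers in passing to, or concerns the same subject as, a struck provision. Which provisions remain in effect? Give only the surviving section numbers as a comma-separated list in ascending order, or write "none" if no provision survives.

Article 2 is struck. Article 3 merely fixes the termination right for breach of Article 2; with Article 2 gone it has nothing to operate on and falls away. Article 4 has no operative effect of its own apart from Article 3 and is therefore inoperative. Article 7 declares Article 2, Article 4, and Article 6 mutually dependent; since one of them has fallen, all of them are of no effect. That brings down Article 6 as well. The remainder continues in force under Article 7. The provisions still in force are Article 1, Article 5, Article 7, Article 8, and Article 9.

1, 5, 7, 8, 9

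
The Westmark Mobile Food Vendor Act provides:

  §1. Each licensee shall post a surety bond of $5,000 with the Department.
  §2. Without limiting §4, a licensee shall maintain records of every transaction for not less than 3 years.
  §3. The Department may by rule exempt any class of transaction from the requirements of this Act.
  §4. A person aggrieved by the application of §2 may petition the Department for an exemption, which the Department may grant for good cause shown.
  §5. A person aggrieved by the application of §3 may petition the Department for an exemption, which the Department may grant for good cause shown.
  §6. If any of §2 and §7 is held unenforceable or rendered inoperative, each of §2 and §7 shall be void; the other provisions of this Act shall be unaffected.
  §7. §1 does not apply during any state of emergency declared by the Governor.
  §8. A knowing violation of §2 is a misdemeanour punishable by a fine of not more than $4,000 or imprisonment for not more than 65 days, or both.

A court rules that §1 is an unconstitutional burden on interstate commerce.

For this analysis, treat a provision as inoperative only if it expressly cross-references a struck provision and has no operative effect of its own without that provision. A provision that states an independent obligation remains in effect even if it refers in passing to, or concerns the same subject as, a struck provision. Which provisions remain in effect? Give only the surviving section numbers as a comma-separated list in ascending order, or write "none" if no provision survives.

§1 is struck. The only function of §7 is the emergency suspension of §1, so it cannot stand once §1 is removed. §6 declares §2 and §7 mutually dependent; since one of them has fallen, all of them are of no effect. That brings down §2 as well. §4 and §8 in turn depend solely on a provision now struck and likewise fall. The remainder continues in force under §6. The provisions still in force are §3, §5, and §6.

3, 5, 6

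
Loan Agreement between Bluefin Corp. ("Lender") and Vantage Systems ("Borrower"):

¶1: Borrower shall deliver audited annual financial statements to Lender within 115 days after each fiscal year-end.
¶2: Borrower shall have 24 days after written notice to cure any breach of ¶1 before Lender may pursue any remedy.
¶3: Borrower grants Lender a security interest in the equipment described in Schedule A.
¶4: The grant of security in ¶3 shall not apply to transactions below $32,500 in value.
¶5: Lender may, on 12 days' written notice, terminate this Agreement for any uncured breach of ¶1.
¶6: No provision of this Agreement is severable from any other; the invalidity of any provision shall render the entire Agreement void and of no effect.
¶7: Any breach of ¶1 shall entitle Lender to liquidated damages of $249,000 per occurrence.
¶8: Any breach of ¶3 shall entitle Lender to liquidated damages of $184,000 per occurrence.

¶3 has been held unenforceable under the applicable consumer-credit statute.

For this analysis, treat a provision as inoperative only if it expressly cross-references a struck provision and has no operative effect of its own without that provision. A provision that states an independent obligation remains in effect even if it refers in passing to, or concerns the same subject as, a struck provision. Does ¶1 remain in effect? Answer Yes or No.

No

¶3 is struck. ¶4 does nothing except set the carve-out from the grant of security by reference to ¶3; with ¶3 gone it has no independent effect and is inoperative. ¶8 operates only by reference to ¶3, so it falls with ¶3. ¶6 provides that the Agreement is not severable, so the invalidity of any one provision voids the entire Agreement. No provision of the Agreement survives. ¶1 is among the inoperative provisions, so the answer is no.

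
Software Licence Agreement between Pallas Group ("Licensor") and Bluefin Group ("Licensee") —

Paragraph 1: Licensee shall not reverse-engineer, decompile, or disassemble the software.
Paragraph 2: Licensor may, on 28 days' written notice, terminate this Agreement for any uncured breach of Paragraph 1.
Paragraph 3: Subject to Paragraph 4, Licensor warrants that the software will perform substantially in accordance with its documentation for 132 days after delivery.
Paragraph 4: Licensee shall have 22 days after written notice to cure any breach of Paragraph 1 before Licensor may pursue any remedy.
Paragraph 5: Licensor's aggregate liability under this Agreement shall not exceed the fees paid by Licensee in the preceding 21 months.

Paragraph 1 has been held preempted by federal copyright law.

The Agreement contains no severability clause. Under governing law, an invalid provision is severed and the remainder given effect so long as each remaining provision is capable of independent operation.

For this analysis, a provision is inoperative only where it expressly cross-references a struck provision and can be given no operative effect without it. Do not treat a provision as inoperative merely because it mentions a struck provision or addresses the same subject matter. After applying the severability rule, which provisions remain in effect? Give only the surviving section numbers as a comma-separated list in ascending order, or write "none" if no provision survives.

3, 5

Paragraph 1 is struck. Paragraph 2 operates only by reference to Paragraph 1, so it falls with Paragraph 1. Paragraph 4 merely fixes the cure period for breach of Paragraph 1; with Paragraph 1 gone it has nothing to operate on and falls away. Paragraph 3 mentions Paragraph 4 but its own obligation stands independently of Paragraph 4, so Paragraph 3 is not affected. With no severability clause, the stated default rule severs what cannot stand and enforces each remaining provision that can operate on its own. That leaves Paragraph 3 and Paragraph 5 in effect.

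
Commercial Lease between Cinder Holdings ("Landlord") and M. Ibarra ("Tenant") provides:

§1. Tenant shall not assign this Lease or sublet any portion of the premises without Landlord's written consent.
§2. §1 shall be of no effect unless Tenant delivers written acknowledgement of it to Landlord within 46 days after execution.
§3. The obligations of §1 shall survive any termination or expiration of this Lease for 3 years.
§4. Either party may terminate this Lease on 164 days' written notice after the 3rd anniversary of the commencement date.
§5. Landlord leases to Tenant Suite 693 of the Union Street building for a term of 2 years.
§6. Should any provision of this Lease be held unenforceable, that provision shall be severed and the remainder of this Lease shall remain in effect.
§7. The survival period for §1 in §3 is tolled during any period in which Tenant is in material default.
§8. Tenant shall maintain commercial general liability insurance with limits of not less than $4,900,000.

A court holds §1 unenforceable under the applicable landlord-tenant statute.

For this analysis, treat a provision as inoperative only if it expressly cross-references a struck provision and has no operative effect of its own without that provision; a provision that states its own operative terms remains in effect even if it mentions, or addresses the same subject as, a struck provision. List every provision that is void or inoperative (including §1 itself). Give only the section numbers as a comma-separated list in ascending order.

1, 2, 3, 7

§1 is struck. §2 merely fixes the acknowledgement condition for §1; with §1 gone it has nothing to operate on and falls away. §3 has no operative effect of its own apart from §1 and is therefore inoperative. §7 does nothing except set the tolling of the survival period for §1 by reference to §3; with §3 gone it has no independent effect and is inoperative. §6 is a severability clause and preserves every provision that can still be given independent effect. That leaves §4, §5, §6, and §8 in effect.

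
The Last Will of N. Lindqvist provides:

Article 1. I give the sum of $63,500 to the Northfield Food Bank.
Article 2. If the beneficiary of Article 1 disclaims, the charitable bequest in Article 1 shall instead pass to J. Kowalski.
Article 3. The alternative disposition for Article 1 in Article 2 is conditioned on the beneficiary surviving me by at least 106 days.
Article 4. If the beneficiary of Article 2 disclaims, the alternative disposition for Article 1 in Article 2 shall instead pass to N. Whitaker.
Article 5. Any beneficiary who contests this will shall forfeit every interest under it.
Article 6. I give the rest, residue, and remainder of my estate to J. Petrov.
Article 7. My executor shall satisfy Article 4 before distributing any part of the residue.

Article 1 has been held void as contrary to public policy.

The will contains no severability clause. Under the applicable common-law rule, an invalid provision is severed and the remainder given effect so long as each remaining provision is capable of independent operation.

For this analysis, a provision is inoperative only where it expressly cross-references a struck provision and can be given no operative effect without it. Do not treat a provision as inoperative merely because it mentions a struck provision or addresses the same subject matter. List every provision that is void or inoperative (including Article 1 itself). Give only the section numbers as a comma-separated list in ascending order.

1, 2, 3, 4, 7

Article 1 is struck. Article 2 merely fixes the alternative disposition for Article 1; with Article 1 gone it has nothing to operate on and falls away. Article 3 has no operative effect of its own apart from Article 2 and is therefore inoperative. Article 4 has no operative effect of its own apart from Article 2 and is therefore inoperative. The only function of Article 7 is the priority direction for Article 4, so it cannot stand once Article 4 is removed. With no severability clause, the stated default rule severs what cannot stand and enforces each remaining provision that can operate on its own. The provisions still in force are Article 5 and Article 6.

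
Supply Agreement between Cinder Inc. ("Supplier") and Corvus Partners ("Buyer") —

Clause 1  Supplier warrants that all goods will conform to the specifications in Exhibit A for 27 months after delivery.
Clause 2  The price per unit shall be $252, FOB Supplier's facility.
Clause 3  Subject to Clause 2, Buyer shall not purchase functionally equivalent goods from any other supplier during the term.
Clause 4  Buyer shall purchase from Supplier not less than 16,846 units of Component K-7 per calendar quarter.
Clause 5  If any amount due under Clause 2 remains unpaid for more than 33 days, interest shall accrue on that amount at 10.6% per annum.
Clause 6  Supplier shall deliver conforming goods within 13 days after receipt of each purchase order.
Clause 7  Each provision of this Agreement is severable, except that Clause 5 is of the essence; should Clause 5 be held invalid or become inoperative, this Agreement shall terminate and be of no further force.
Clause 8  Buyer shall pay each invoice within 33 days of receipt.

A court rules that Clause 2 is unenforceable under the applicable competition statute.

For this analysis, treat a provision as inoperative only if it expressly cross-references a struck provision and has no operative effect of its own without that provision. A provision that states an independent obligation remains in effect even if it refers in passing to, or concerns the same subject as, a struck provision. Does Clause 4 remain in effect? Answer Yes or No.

Clause 2 is struck. The whole of Clause 5 is the default interest on the unit price, defined by reference to Clause 2, so Clause 5 cannot stand once Clause 2 is removed. Clause 7 makes Clause 5 an essential term, and Clause 5 has been rendered inoperative by the cascade; under Clause 7, the entire Agreement is therefore void. No provision of the Agreement survives. Clause 4 is among the inoperative provisions, so the answer is no.

No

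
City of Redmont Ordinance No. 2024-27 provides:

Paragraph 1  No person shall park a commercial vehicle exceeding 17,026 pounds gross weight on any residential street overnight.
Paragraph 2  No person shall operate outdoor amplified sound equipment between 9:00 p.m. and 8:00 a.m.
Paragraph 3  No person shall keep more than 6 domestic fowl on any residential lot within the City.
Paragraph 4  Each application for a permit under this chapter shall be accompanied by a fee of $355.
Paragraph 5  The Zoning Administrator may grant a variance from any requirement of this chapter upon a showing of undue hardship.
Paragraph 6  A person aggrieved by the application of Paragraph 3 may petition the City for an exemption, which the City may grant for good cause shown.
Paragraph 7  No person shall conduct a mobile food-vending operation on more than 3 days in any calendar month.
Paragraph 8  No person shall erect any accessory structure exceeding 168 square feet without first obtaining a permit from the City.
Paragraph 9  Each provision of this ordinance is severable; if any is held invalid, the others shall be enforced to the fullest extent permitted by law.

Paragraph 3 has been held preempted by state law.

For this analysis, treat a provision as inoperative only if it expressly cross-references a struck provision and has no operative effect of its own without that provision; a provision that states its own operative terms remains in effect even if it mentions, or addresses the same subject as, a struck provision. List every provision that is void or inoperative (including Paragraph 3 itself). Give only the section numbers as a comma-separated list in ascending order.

Paragraph 3 is struck. Paragraph 6 operates only by reference to Paragraph 3, so it falls with Paragraph 3. Under the severability clause in Paragraph 9, the remaining provisions continue in force. That leaves Paragraph 1, Paragraph 2, Paragraph 4, Paragraph 5, Paragraph 7, Paragraph 8, and Paragraph 9 in effect.

3, 6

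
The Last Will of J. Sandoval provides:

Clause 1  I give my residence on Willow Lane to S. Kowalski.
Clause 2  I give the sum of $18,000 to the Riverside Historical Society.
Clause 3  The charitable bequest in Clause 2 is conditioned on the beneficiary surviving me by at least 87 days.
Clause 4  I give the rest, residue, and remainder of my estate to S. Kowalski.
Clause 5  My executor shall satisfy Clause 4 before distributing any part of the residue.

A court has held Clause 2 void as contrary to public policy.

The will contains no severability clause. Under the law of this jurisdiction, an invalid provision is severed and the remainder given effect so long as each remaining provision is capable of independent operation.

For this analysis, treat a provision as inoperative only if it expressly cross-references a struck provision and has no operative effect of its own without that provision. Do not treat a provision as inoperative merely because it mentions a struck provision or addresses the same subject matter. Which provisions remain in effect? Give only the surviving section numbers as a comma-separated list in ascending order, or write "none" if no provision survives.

1, 4, 5

Clause 2 is struck. Clause 3 has no operative effect of its own apart from Clause 2 and is therefore inoperative. With no severability clause, the stated default rule severs what cannot stand and enforces each remaining provision that can operate on its own. The provisions still in force are Clause 1, Clause 4, and Clause 5.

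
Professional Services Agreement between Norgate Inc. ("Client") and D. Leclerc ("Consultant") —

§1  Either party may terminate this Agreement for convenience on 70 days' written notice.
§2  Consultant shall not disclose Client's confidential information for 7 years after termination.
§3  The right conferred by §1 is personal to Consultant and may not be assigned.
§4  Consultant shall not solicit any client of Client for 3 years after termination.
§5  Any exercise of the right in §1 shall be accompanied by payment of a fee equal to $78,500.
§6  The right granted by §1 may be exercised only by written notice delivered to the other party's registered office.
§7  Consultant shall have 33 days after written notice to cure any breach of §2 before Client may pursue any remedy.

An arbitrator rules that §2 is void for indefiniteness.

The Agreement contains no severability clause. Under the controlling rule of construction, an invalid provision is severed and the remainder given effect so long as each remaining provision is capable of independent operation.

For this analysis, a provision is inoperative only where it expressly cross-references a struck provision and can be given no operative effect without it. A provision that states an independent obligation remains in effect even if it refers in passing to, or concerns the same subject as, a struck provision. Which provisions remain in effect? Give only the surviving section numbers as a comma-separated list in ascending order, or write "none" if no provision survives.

1, 3, 4, 5, 6

§2 is struck. The only function of §7 is the cure period for breach of §2, so it cannot stand once §2 is removed. With no severability clause, the stated default rule severs what cannot stand and enforces each remaining provision that can operate on its own. The provisions still in force are §1, §3, §4, §5, and §6.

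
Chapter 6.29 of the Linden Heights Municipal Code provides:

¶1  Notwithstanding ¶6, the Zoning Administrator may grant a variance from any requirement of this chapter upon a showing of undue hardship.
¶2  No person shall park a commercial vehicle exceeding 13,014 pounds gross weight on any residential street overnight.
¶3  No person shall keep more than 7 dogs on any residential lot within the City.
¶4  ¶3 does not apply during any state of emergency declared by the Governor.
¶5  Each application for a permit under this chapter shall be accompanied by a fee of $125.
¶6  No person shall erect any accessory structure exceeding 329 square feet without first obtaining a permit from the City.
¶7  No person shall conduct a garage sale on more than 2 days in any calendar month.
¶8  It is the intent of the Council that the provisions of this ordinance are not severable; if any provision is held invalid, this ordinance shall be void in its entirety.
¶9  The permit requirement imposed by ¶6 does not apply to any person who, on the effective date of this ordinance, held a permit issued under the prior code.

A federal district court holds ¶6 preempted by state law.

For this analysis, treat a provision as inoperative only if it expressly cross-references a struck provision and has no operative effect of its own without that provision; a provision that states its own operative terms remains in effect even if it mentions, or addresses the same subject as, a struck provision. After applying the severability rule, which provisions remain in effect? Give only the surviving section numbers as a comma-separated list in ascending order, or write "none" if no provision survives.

¶6 is struck. ¶9 has no operative effect of its own apart from ¶6 and is therefore inoperative. ¶8 provides that the ordinance is not severable, so the invalidity of any one provision voids the entire ordinance. No provision of the ordinance survives.

none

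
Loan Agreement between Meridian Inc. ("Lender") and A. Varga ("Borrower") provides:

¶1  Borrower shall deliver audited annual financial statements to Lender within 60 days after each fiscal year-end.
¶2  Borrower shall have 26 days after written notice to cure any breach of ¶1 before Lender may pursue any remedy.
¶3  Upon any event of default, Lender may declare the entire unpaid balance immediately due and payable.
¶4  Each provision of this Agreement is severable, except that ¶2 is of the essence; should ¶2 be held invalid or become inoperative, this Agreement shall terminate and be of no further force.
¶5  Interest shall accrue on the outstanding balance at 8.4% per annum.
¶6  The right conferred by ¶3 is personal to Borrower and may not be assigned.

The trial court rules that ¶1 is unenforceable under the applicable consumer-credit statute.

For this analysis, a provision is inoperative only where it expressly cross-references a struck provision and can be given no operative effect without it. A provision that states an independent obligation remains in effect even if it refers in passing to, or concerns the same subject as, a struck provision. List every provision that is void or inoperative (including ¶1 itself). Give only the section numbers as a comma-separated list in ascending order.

1, 2, 3, 4, 5, 6

¶1 is struck. ¶2 has no operative effect of its own apart from ¶1 and is therefore inoperative. ¶4 makes ¶2 an essential term, and ¶2 has been rendered inoperative by the cascade; under ¶4, the entire Agreement is therefore void. No provision of the Agreement survives.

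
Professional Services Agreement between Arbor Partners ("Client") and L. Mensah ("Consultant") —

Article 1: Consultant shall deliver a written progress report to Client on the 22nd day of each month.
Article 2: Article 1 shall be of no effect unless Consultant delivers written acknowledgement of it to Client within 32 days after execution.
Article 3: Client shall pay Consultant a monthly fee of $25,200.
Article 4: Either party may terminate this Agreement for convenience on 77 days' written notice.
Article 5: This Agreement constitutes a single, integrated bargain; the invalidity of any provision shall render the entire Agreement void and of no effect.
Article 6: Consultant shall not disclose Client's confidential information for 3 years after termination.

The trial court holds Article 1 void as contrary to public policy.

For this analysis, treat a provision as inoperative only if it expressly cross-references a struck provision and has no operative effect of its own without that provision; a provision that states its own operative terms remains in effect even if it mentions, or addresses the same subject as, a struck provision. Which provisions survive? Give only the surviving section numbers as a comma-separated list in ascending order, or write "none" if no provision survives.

Article 1 is struck. Article 2 operates only by reference to Article 1, so it falls with Article 1. Article 5 provides that the Agreement is not severable, so the invalidity of any one provision voids the entire Agreement. No provision of the Agreement survives.

none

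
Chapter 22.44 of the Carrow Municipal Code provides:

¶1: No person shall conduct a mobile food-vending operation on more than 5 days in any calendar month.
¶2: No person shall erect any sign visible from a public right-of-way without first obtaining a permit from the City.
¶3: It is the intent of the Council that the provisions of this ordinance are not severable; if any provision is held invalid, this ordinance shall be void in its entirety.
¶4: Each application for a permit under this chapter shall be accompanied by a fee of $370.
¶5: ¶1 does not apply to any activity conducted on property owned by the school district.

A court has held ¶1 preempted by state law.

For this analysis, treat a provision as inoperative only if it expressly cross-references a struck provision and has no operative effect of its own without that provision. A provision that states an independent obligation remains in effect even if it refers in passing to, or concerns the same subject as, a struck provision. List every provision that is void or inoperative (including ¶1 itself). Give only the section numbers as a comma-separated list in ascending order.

¶1 is struck. The only function of ¶5 is the public-property exemption from ¶1, so it cannot stand once ¶1 is removed. ¶3 provides that the ordinance is not severable, so the invalidity of any one provision voids the entire ordinance. No provision of the ordinance survives.

1, 2, 3, 4, 5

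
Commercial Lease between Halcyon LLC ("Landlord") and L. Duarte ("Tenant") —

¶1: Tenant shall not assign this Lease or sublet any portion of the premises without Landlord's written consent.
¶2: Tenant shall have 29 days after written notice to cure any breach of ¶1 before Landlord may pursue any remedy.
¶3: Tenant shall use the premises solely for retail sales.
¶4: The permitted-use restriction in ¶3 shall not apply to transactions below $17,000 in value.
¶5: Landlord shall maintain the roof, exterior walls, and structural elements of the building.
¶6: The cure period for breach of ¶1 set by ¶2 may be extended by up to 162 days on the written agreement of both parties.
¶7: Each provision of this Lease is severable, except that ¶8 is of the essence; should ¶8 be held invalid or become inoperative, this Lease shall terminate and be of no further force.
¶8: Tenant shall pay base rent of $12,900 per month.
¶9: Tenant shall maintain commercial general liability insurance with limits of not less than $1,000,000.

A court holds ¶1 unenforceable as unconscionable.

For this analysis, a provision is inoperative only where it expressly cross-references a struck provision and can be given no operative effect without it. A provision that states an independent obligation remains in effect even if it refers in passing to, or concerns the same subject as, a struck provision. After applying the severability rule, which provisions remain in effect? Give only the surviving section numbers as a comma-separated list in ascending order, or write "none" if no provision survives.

3, 4, 5, 7, 8, 9

¶1 is struck. ¶2 operates only by reference to ¶1, so it falls with ¶1. The whole of ¶6 is the extension of the cure period for breach of ¶1, defined by reference to ¶2, so ¶6 cannot stand once ¶2 is removed. ¶7 makes ¶8 an essential term, but ¶8 is unaffected, so the severability proviso in ¶7 preserves the remaining provisions. ¶3, ¶4, ¶5, ¶7, ¶8, and ¶9 remain in effect.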